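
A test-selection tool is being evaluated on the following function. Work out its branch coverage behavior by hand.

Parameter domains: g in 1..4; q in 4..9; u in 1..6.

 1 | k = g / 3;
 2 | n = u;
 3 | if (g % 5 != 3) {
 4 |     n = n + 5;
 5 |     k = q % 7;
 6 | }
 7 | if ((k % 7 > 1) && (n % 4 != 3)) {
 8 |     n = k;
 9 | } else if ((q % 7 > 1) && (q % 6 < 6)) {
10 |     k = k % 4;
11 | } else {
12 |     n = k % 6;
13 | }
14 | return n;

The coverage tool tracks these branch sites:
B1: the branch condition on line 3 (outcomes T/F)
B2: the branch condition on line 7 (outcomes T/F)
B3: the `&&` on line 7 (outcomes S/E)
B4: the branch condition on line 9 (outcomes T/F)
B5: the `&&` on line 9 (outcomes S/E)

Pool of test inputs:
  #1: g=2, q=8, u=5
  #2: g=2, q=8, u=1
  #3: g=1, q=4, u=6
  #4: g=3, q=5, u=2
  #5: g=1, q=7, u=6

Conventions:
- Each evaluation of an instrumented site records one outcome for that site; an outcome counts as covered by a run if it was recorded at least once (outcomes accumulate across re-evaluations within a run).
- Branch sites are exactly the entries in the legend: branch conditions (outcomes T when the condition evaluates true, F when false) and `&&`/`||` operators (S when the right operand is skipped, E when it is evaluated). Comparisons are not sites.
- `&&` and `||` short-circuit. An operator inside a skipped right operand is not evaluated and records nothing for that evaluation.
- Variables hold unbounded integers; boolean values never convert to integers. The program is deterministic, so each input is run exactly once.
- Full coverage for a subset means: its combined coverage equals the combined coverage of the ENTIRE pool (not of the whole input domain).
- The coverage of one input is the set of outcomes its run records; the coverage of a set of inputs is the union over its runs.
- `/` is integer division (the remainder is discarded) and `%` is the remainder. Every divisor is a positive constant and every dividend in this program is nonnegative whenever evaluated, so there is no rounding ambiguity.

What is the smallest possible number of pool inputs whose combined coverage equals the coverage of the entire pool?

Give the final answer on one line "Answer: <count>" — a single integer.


input #1, g=2, q=8, u=5: events B1->T, B3->S, B2->F, B5->S, B4->F; outcomes B1=T, B2=F, B3=S, B4=F, B5=S
input #2, g=2, q=8, u=1: events B1->T, B3->S, B2->F, B5->S, B4->F; outcomes B1=T, B2=F, B3=S, B4=F, B5=S
input #3, g=1, q=4, u=6: events B1->T, B3->E, B2->F, B5->E, B4->T; outcomes B1=T, B2=F, B3=E, B4=T, B5=E
input #4, g=3, q=5, u=2: events B1->F, B3->S, B2->F, B5->E, B4->T; outcomes B1=F, B2=F, B3=S, B4=T, B5=E
input #5, g=1, q=7, u=6: events B1->T, B3->S, B2->F, B5->S, B4->F; outcomes B1=T, B2=F, B3=S, B4=F, B5=S
pool-wide coverage (9 outcomes): B1=T, B1=F, B2=F, B3=S, B3=E, B4=T, B4=F, B5=S, B5=E
checked all size-1 subsets: none covers 9 outcomes (max 5/9)
checked all size-2 subsets: none covers 9 outcomes (max 8/9)
at size 3, {1, 3, 4} reaches all 9 outcomes; every lexicographically earlier size-3 subset fails
Answer: 3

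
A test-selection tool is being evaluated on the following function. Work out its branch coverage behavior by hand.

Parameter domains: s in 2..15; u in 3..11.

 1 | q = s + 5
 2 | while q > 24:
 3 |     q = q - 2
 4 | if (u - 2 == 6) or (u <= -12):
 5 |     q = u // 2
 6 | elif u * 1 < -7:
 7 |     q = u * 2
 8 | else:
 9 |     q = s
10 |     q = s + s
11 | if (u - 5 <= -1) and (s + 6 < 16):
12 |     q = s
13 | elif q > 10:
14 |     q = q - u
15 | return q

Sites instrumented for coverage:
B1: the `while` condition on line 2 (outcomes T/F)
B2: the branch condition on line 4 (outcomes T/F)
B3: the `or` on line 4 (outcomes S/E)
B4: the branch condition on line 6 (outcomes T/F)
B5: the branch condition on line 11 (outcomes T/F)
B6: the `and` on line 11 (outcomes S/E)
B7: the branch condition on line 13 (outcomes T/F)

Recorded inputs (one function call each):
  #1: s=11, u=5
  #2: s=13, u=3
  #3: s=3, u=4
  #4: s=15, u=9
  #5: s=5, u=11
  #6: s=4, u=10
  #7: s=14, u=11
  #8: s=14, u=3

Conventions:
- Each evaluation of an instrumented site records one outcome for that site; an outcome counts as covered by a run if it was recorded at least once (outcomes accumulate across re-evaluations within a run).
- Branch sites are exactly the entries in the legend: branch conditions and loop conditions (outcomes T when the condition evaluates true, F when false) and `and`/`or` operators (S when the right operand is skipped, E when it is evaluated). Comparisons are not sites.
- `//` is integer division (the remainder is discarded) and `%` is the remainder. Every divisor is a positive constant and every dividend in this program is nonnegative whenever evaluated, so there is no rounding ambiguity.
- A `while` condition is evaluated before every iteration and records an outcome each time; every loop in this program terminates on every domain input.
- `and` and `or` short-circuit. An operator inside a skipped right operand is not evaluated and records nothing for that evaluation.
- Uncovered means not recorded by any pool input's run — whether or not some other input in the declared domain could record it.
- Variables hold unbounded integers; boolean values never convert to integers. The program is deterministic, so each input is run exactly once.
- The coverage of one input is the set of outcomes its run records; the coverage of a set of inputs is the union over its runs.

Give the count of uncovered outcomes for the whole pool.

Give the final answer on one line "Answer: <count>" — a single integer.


input #1 (s=11, u=5): events B1->F, B3->E, B2->F, B4->F, B6->S, B5->F, B7->T; covers B1=F, B2=F, B3=E, B4=F, B5=F, B6=S, B7=T
input #2 (s=13, u=3): events B1->F, B3->E, B2->F, B4->F, B6->E, B5->F, B7->T; covers B1=F, B2=F, B3=E, B4=F, B5=F, B6=E, B7=T
input #3 (s=3, u=4): events B1->F, B3->E, B2->F, B4->F, B6->E, B5->T; covers B1=F, B2=F, B3=E, B4=F, B5=T, B6=E
input #4 (s=15, u=9): events B1->F, B3->E, B2->F, B4->F, B6->S, B5->F, B7->T; covers B1=F, B2=F, B3=E, B4=F, B5=F, B6=S, B7=T
input #5 (s=5, u=11): events B1->F, B3->E, B2->F, B4->F, B6->S, B5->F, B7->F; covers B1=F, B2=F, B3=E, B4=F, B5=F, B6=S, B7=F
input #6 (s=4, u=10): events B1->F, B3->E, B2->F, B4->F, B6->S, B5->F, B7->F; covers B1=F, B2=F, B3=E, B4=F, B5=F, B6=S, B7=F
input #7 (s=14, u=11): events B1->F, B3->E, B2->F, B4->F, B6->S, B5->F, B7->T; covers B1=F, B2=F, B3=E, B4=F, B5=F, B6=S, B7=T
input #8 (s=14, u=3): events B1->F, B3->E, B2->F, B4->F, B6->E, B5->F, B7->T; covers B1=F, B2=F, B3=E, B4=F, B5=F, B6=E, B7=T
union over the pool: B1=F, B2=F, B3=E, B4=F, B5=T, B5=F, B6=S, B6=E, B7=T, B7=F
uncovered (4 of 14): B1=T, B2=T, B3=S, B4=T
Answer: 4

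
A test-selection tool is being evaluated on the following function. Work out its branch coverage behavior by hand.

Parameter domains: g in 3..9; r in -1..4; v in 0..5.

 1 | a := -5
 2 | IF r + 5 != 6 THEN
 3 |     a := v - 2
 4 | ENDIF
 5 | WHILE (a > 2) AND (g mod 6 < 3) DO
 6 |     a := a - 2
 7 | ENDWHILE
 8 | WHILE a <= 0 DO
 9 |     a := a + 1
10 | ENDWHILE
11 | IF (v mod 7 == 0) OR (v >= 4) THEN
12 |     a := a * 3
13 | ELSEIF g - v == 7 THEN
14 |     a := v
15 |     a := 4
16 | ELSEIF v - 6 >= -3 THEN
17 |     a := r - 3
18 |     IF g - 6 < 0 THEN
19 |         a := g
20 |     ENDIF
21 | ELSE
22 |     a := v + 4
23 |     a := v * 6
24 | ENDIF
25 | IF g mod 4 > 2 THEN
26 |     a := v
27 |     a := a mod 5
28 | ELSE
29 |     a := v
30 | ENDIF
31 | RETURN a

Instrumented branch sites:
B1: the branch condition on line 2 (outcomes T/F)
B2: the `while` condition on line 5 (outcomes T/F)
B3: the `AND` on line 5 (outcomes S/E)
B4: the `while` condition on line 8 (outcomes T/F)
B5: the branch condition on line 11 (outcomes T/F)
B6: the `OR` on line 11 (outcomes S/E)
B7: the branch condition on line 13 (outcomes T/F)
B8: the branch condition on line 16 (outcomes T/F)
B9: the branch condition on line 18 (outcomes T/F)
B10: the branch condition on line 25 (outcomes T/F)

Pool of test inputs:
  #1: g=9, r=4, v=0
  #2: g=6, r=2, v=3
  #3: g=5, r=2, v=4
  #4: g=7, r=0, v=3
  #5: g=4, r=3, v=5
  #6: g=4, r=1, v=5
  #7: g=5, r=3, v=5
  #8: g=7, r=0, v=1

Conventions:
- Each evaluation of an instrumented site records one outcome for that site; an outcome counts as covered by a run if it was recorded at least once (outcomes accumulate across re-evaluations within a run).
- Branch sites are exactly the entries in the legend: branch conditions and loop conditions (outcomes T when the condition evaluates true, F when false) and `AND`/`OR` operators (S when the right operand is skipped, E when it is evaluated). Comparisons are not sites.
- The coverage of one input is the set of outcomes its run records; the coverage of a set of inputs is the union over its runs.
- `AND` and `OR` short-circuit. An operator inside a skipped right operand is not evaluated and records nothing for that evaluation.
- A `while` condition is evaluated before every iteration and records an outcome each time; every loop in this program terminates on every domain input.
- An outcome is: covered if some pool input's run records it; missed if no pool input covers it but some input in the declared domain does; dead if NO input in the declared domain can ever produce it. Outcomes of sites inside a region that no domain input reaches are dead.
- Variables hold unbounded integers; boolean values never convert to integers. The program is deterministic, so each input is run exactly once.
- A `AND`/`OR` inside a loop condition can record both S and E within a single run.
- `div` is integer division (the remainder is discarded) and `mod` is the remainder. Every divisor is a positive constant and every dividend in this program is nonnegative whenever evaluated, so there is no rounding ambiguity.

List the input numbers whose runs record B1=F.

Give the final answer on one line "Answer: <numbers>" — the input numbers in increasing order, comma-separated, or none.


input #1 (g=9, r=4, v=0): does not produce B1=F
input #2 (g=6, r=2, v=3): does not produce B1=F
input #3 (g=5, r=2, v=4): does not produce B1=F
input #4 (g=7, r=0, v=3): does not produce B1=F
input #5 (g=4, r=3, v=5): does not produce B1=F
input #6 (g=4, r=1, v=5): produces B1=F
input #7 (g=5, r=3, v=5): does not produce B1=F
input #8 (g=7, r=0, v=1): does not produce B1=F
Answer: 6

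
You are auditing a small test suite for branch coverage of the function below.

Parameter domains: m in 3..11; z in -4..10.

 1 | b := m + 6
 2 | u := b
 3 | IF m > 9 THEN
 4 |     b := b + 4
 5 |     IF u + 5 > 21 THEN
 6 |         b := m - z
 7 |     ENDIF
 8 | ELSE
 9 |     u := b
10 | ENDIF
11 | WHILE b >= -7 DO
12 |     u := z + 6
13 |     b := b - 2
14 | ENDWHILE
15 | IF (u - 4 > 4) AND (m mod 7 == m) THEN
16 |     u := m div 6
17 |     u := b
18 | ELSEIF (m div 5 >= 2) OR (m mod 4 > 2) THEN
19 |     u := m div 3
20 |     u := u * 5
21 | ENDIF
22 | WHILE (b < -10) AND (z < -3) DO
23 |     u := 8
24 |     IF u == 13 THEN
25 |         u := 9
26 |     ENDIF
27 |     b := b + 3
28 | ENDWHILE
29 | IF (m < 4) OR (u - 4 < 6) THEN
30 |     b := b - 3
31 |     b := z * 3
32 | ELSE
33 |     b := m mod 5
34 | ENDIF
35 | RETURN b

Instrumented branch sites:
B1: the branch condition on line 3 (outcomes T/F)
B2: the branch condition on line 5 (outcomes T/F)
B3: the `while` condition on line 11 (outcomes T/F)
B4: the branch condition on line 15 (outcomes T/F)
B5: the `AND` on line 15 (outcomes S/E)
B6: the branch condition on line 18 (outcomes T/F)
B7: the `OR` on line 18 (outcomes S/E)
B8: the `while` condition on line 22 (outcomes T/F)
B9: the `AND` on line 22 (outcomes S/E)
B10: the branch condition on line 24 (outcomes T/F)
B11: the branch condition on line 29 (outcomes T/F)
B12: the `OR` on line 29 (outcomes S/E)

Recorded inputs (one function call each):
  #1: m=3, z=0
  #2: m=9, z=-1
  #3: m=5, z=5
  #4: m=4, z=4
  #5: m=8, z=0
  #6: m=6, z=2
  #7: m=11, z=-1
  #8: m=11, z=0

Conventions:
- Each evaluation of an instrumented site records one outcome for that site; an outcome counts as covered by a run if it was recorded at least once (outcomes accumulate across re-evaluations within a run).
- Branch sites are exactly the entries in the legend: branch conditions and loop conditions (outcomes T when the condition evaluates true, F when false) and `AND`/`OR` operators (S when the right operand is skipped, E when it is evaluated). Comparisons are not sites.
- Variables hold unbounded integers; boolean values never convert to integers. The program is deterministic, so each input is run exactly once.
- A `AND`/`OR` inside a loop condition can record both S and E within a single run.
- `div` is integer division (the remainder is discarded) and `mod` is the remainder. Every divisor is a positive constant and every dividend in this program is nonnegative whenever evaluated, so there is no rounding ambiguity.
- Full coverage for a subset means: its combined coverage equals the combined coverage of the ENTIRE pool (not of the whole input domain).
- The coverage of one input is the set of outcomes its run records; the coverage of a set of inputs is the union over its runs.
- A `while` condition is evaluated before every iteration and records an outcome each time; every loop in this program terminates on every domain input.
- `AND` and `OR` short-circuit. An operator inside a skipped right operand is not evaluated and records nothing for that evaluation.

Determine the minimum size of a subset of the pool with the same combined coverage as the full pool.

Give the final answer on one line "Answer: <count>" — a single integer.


input #1 (m=3, z=0): events B1->F, B3->T, B3->T, B3->T, B3->T, B3->T, B3->T, B3->T, B3->T, B3->T, B3->F, B5->S, B4->F, B7->E, ...; covers B1=F, B3=T, B3=F, B4=F, B5=S, B6=T, B7=E, B8=F, B9=S, B11=T, B12=S
input #2 (m=9, z=-1): events B1->F, B3->T, B3->T, B3->T, B3->T, B3->T, B3->T, B3->T, B3->T, B3->T, B3->T, B3->T, B3->T, B3->F, ...; covers B1=F, B3=T, B3=F, B4=F, B5=S, B6=F, B7=E, B8=F, B9=S, B11=T, B12=E
input #3 (m=5, z=5): events B1->F, B3->T, B3->T, B3->T, B3->T, B3->T, B3->T, B3->T, B3->T, B3->T, B3->T, B3->F, B5->E, B4->T, ...; covers B1=F, B3=T, B3=F, B4=T, B5=E, B8=F, B9=S, B11=T, B12=E
input #4 (m=4, z=4): events B1->F, B3->T, B3->T, B3->T, B3->T, B3->T, B3->T, B3->T, B3->T, B3->T, B3->F, B5->E, B4->T, B9->S, ...; covers B1=F, B3=T, B3=F, B4=T, B5=E, B8=F, B9=S, B11=T, B12=E
input #5 (m=8, z=0): events B1->F, B3->T, B3->T, B3->T, B3->T, B3->T, B3->T, B3->T, B3->T, B3->T, B3->T, B3->T, B3->F, B5->S, ...; covers B1=F, B3=T, B3=F, B4=F, B5=S, B6=F, B7=E, B8=F, B9=S, B11=T, B12=E
input #6 (m=6, z=2): events B1->F, B3->T, B3->T, B3->T, B3->T, B3->T, B3->T, B3->T, B3->T, B3->T, B3->T, B3->F, B5->S, B4->F, ...; covers B1=F, B3=T, B3=F, B4=F, B5=S, B6=F, B7=E, B8=F, B9=S, B11=T, B12=E
input #7 (m=11, z=-1): events B1->T, B2->T, B3->T, B3->T, B3->T, B3->T, B3->T, B3->T, B3->T, B3->T, B3->T, B3->T, B3->F, B5->S, ...; covers B1=T, B2=T, B3=T, B3=F, B4=F, B5=S, B6=T, B7=S, B8=F, B9=S, B11=F, B12=E
input #8 (m=11, z=0): events B1->T, B2->T, B3->T, B3->T, B3->T, B3->T, B3->T, B3->T, B3->T, B3->T, B3->T, B3->T, B3->F, B5->S, ...; covers B1=T, B2=T, B3=T, B3=F, B4=F, B5=S, B6=T, B7=S, B8=F, B9=S, B11=F, B12=E
together the pool reaches 19 outcomes: B1=T, B1=F, B2=T, B3=T, B3=F, B4=T, B4=F, B5=S, B5=E, B6=T, B6=F, B7=S, B7=E, B8=F, B9=S, B11=T, B11=F, B12=S, B12=E
size 1 is not enough: best union over all size-1 subsets is 12/19
size 2 is not enough: best union over all size-2 subsets is 16/19
size 3 is not enough: best union over all size-3 subsets is 18/19
at size 4, {1, 2, 3, 7} reaches all 19 outcomes; every lexicographically earlier size-4 subset fails
Answer: 4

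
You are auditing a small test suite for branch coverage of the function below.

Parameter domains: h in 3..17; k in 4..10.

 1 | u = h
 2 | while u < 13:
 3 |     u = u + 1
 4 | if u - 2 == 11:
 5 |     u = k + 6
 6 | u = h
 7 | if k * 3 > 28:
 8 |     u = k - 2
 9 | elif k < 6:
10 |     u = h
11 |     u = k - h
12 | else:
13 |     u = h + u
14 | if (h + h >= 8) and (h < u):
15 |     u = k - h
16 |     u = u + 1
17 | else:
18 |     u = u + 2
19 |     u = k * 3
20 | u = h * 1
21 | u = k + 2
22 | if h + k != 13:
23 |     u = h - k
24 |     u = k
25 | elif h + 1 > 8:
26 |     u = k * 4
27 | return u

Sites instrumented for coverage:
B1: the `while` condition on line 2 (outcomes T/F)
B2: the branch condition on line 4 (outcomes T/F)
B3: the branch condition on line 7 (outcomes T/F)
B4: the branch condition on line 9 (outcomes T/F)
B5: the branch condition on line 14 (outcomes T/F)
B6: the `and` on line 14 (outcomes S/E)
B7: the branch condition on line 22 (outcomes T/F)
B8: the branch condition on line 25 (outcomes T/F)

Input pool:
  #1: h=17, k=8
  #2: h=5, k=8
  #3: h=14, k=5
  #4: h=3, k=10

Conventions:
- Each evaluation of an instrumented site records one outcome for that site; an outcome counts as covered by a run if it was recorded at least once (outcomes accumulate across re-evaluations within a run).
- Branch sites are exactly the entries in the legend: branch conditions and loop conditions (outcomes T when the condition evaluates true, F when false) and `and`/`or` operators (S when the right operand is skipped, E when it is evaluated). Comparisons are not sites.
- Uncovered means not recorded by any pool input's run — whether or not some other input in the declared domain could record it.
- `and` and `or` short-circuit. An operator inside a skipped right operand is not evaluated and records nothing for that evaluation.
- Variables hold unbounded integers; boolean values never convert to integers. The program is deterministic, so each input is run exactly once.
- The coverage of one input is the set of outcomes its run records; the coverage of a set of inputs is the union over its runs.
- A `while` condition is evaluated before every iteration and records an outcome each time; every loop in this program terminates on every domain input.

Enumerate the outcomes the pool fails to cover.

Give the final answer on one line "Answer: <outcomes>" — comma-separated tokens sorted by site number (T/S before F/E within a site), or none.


input #1 (h=17, k=8): events B1->F, B2->F, B3->F, B4->F, B6->E, B5->T, B7->T; covers B1=F, B2=F, B3=F, B4=F, B5=T, B6=E, B7=T
input #2 (h=5, k=8): events B1->T, B1->T, B1->T, B1->T, B1->T, B1->T, B1->T, B1->T, B1->F, B2->T, B3->F, B4->F, B6->E, B5->T, ...; covers B1=T, B1=F, B2=T, B3=F, B4=F, B5=T, B6=E, B7=F, B8=F
input #3 (h=14, k=5): events B1->F, B2->F, B3->F, B4->T, B6->E, B5->F, B7->T; covers B1=F, B2=F, B3=F, B4=T, B5=F, B6=E, B7=T
input #4 (h=3, k=10): events B1->T, B1->T, B1->T, B1->T, B1->T, B1->T, B1->T, B1->T, B1->T, B1->T, B1->F, B2->T, B3->T, B6->S, ...; covers B1=T, B1=F, B2=T, B3=T, B5=F, B6=S, B7=F, B8=F
union over the pool: B1=T, B1=F, B2=T, B2=F, B3=T, B3=F, B4=T, B4=F, B5=T, B5=F, B6=S, B6=E, B7=T, B7=F, B8=F
uncovered (1 of 16): B8=T
Answer: B8=T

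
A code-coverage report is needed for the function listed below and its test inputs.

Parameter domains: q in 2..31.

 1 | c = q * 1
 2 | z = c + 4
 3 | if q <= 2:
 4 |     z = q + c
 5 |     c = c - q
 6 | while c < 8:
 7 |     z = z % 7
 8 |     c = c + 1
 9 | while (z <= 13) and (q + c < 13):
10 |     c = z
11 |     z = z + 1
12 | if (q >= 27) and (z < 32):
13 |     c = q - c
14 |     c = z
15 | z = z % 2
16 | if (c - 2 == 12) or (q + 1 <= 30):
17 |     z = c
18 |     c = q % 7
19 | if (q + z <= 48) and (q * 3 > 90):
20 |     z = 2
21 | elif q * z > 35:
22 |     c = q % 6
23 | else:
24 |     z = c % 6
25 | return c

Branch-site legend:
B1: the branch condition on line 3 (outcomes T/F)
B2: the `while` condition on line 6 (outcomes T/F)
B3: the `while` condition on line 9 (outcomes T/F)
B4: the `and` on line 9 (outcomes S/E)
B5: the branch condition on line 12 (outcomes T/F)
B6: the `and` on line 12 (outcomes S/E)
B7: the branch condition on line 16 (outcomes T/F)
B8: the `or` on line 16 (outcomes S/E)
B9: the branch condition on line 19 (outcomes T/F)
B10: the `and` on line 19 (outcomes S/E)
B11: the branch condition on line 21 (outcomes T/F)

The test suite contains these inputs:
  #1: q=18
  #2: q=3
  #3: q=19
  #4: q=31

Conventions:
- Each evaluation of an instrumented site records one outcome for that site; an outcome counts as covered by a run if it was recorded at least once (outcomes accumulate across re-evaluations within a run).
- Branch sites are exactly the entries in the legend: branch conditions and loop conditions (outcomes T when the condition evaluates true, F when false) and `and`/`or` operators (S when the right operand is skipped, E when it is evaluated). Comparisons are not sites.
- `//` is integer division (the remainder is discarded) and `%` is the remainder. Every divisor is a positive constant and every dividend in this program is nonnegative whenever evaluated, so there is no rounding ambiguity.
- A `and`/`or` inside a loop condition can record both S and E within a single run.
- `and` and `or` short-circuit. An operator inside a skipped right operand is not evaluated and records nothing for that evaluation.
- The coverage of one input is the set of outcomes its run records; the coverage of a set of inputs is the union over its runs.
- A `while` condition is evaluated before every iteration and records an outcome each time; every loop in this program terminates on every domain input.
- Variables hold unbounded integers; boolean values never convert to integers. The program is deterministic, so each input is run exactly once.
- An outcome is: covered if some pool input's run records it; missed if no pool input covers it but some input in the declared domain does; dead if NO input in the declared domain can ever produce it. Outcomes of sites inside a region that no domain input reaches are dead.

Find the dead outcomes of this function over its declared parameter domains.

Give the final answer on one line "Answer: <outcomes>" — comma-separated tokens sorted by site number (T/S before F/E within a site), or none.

sweeping the full domain (30 inputs) for each outcome:
  reachable outcomes have witnesses, e.g. B1=T (e.g. q=2), B1=F (e.g. q=3), B2=T (e.g. q=2), B2=F (e.g. q=2)

Answer: none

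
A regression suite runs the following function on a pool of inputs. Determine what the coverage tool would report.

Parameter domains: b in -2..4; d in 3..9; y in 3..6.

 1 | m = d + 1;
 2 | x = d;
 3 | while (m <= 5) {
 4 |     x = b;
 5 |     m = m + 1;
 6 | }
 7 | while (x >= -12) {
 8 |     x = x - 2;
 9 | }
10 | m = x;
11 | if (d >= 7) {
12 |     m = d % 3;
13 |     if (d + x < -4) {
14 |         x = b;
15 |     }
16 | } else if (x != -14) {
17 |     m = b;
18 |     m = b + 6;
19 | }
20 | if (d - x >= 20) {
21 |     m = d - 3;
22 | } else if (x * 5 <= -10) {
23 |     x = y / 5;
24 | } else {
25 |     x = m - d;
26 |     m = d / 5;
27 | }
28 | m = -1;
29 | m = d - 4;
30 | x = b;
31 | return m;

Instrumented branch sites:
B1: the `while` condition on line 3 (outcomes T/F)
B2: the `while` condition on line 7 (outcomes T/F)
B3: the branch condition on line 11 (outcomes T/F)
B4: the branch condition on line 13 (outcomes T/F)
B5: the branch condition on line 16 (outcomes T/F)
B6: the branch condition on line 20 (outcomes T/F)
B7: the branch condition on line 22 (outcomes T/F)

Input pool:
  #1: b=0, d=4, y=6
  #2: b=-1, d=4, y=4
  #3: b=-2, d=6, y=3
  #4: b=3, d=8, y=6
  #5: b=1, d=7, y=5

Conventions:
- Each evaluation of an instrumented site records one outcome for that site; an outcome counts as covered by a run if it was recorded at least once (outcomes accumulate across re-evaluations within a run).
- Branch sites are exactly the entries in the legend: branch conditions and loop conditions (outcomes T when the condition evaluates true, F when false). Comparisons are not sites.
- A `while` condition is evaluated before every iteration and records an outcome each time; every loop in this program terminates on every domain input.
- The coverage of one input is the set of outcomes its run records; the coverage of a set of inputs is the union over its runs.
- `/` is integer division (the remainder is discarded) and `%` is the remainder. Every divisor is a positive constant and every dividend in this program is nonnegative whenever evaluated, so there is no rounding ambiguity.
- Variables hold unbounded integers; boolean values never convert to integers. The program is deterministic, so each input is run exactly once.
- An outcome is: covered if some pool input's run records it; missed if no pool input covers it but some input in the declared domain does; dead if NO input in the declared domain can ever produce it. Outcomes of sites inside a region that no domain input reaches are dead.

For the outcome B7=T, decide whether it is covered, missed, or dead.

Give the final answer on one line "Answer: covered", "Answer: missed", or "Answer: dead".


B7=T is recorded by pool input(s) 1, 2 -> covered
Answer: covered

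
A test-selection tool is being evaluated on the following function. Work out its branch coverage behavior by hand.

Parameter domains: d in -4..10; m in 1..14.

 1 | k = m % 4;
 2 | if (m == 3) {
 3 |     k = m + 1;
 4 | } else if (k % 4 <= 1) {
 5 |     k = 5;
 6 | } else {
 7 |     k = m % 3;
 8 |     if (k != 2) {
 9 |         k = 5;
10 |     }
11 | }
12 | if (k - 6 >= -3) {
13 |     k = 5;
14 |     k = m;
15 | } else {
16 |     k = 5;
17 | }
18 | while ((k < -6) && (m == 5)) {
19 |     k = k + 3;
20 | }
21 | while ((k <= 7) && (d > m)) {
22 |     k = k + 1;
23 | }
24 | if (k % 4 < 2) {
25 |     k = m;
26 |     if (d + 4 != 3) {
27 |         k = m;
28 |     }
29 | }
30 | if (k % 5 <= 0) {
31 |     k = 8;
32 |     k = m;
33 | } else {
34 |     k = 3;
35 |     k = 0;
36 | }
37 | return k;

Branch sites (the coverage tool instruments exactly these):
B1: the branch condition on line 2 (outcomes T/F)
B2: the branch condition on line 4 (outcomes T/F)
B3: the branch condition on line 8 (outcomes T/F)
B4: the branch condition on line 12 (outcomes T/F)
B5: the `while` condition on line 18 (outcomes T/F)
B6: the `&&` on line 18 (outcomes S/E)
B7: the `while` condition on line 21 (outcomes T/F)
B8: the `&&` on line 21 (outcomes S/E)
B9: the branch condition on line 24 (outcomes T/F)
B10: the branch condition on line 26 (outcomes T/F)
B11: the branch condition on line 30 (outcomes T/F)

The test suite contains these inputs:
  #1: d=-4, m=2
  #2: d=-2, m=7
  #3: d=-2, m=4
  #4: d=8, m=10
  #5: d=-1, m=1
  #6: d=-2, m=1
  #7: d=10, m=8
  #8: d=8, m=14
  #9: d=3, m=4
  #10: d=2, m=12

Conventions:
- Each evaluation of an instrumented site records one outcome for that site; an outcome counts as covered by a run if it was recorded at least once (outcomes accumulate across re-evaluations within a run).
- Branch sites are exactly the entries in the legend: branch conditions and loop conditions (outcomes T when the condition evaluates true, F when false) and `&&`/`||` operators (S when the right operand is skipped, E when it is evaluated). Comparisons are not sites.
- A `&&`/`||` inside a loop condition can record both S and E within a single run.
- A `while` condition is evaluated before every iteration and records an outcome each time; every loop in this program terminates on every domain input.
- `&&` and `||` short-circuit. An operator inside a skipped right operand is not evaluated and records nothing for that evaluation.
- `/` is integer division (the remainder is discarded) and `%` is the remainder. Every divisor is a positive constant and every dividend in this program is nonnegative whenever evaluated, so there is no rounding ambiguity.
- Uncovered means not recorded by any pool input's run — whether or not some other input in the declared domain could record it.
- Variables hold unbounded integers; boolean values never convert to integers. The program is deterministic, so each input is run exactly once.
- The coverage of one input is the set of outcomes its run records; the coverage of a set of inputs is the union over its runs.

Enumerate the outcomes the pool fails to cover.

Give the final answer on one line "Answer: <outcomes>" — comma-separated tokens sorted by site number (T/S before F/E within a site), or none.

input #1, d=-4, m=2: events B1->F, B2->F, B3->F, B4->F, B6->S, B5->F, B8->E, B7->F, B9->T, B10->T, B11->F; outcomes B1=F, B2=F, B3=F, B4=F, B5=F, B6=S, B7=F, B8=E, B9=T, B10=T, B11=F
input #2, d=-2, m=7: events B1->F, B2->F, B3->T, B4->T, B6->S, B5->F, B8->E, B7->F, B9->F, B11->F; outcomes B1=F, B2=F, B3=T, B4=T, B5=F, B6=S, B7=F, B8=E, B9=F, B11=F
input #3, d=-2, m=4: events B1->F, B2->T, B4->T, B6->S, B5->F, B8->E, B7->F, B9->T, B10->T, B11->F; outcomes B1=F, B2=T, B4=T, B5=F, B6=S, B7=F, B8=E, B9=T, B10=T, B11=F
input #4, d=8, m=10: events B1->F, B2->F, B3->T, B4->T, B6->S, B5->F, B8->S, B7->F, B9->F, B11->T; outcomes B1=F, B2=F, B3=T, B4=T, B5=F, B6=S, B7=F, B8=S, B9=F, B11=T
input #5, d=-1, m=1: events B1->F, B2->T, B4->T, B6->S, B5->F, B8->E, B7->F, B9->T, B10->F, B11->F; outcomes B1=F, B2=T, B4=T, B5=F, B6=S, B7=F, B8=E, B9=T, B10=F, B11=F
input #6, d=-2, m=1: events B1->F, B2->T, B4->T, B6->S, B5->F, B8->E, B7->F, B9->T, B10->T, B11->F; outcomes B1=F, B2=T, B4=T, B5=F, B6=S, B7=F, B8=E, B9=T, B10=T, B11=F
input #7, d=10, m=8: events B1->F, B2->T, B4->T, B6->S, B5->F, B8->S, B7->F, B9->T, B10->T, B11->F; outcomes B1=F, B2=T, B4=T, B5=F, B6=S, B7=F, B8=S, B9=T, B10=T, B11=F
input #8, d=8, m=14: events B1->F, B2->F, B3->F, B4->F, B6->S, B5->F, B8->E, B7->F, B9->T, B10->T, B11->F; outcomes B1=F, B2=F, B3=F, B4=F, B5=F, B6=S, B7=F, B8=E, B9=T, B10=T, B11=F
input #9, d=3, m=4: events B1->F, B2->T, B4->T, B6->S, B5->F, B8->E, B7->F, B9->T, B10->T, B11->F; outcomes B1=F, B2=T, B4=T, B5=F, B6=S, B7=F, B8=E, B9=T, B10=T, B11=F
input #10, d=2, m=12: events B1->F, B2->T, B4->T, B6->S, B5->F, B8->S, B7->F, B9->T, B10->T, B11->F; outcomes B1=F, B2=T, B4=T, B5=F, B6=S, B7=F, B8=S, B9=T, B10=T, B11=F
union over the pool: B1=F, B2=T, B2=F, B3=T, B3=F, B4=T, B4=F, B5=F, B6=S, B7=F, B8=S, B8=E, B9=T, B9=F, B10=T, B10=F, B11=T, B11=F
uncovered (4 of 22): B1=T, B5=T, B6=E, B7=T

Answer: B1=T, B5=T, B6=E, B7=T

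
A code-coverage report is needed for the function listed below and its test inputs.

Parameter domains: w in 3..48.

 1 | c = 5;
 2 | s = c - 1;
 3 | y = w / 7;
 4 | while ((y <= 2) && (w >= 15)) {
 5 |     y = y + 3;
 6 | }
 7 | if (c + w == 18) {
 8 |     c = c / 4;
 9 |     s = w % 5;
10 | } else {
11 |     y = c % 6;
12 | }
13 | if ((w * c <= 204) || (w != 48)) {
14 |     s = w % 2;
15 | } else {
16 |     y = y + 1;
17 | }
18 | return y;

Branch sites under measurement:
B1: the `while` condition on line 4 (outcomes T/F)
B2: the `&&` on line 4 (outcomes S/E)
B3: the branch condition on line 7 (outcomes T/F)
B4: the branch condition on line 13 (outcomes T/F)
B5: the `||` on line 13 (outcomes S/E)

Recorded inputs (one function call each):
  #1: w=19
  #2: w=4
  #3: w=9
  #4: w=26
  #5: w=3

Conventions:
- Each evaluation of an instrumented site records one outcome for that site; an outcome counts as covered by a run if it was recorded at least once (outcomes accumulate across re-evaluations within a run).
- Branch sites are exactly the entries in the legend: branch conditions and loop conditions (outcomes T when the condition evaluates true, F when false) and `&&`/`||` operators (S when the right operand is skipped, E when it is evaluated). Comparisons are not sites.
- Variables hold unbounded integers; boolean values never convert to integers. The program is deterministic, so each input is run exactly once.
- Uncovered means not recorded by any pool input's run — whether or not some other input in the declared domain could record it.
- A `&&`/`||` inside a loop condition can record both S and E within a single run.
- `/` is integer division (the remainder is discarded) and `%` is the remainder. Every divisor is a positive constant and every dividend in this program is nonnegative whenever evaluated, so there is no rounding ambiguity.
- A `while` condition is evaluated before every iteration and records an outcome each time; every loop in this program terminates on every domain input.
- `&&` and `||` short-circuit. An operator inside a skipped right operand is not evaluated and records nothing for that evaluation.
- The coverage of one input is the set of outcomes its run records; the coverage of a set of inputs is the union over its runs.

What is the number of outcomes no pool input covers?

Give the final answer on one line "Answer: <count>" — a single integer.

#1 (w=19) -> covered: B1=T, B1=F, B2=S, B2=E, B3=F, B4=T, B5=S
#2 (w=4) -> covered: B1=F, B2=E, B3=F, B4=T, B5=S
#3 (w=9) -> covered: B1=F, B2=E, B3=F, B4=T, B5=S
#4 (w=26) -> covered: B1=F, B2=S, B3=F, B4=T, B5=S
#5 (w=3) -> covered: B1=F, B2=E, B3=F, B4=T, B5=S
union over the pool: B1=T, B1=F, B2=S, B2=E, B3=F, B4=T, B5=S
uncovered (3 of 10): B3=T, B4=F, B5=E

Answer: 3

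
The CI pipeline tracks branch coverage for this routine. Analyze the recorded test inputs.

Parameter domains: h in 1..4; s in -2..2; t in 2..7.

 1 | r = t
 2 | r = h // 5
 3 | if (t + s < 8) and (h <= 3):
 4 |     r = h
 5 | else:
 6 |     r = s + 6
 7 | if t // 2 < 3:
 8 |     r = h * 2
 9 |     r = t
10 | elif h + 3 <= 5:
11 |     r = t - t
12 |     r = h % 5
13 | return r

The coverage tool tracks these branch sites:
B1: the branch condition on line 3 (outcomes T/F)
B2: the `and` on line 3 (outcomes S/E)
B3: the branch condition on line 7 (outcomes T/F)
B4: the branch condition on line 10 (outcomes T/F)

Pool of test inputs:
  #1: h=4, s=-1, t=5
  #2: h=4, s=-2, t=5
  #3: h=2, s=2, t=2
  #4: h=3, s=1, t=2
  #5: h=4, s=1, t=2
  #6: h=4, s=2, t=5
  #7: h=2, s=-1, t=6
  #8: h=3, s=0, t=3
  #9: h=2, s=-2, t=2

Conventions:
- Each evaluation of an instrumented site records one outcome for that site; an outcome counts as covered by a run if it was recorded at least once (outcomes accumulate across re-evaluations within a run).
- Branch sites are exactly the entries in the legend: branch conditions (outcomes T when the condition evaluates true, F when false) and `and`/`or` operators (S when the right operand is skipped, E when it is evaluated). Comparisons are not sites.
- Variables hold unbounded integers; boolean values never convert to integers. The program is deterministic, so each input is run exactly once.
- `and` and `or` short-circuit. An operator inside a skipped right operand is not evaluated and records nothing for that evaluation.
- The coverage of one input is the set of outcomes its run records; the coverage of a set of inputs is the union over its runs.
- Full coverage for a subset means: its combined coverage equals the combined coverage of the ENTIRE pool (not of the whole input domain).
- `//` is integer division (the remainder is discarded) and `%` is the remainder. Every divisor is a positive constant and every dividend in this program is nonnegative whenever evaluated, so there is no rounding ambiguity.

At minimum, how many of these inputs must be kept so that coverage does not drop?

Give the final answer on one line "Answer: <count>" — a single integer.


#1 (h=4, s=-1, t=5) -> covered: B1=F, B2=E, B3=T
#2 (h=4, s=-2, t=5) -> covered: B1=F, B2=E, B3=T
#3 (h=2, s=2, t=2) -> covered: B1=T, B2=E, B3=T
#4 (h=3, s=1, t=2) -> covered: B1=T, B2=E, B3=T
#5 (h=4, s=1, t=2) -> covered: B1=F, B2=E, B3=T
#6 (h=4, s=2, t=5) -> covered: B1=F, B2=E, B3=T
#7 (h=2, s=-1, t=6) -> covered: B1=T, B2=E, B3=F, B4=T
#8 (h=3, s=0, t=3) -> covered: B1=T, B2=E, B3=T
#9 (h=2, s=-2, t=2) -> covered: B1=T, B2=E, B3=T
union over all inputs: B1=T, B1=F, B2=E, B3=T, B3=F, B4=T (6 outcomes)
size 1 is not enough: best union over all size-1 subsets is 4/6
the canonical winner is {1, 7}: size 2, full 6-outcome coverage, earliest index list among size-2 covers
Answer: 2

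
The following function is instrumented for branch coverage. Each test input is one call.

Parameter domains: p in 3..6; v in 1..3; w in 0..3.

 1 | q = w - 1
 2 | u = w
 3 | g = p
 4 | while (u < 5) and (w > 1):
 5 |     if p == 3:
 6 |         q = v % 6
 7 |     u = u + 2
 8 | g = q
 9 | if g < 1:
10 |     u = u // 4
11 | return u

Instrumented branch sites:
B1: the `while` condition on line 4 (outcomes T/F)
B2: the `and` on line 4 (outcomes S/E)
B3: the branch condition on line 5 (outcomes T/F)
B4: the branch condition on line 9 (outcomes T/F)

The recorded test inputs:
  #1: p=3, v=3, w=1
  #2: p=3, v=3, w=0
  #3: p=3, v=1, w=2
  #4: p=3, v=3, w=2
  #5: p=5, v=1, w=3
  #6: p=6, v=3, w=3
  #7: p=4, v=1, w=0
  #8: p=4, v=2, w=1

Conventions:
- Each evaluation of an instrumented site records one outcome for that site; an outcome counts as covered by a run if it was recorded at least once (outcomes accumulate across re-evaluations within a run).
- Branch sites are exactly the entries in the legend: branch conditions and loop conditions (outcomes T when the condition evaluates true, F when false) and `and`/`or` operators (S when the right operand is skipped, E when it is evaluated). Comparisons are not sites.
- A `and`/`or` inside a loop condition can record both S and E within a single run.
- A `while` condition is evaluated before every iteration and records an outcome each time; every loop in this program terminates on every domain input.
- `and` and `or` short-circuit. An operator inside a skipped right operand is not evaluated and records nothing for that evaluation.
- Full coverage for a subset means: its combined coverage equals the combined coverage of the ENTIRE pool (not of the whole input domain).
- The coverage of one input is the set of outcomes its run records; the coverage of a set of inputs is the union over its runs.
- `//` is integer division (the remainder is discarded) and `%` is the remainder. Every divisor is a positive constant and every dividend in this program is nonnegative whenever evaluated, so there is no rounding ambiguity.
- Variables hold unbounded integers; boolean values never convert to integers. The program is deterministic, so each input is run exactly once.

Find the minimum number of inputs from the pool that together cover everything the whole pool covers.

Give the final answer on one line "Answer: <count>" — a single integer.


#1 (p=3, v=3, w=1) -> B2->E, B1->F, B4->T; covered: B1=F, B2=E, B4=T
#2 (p=3, v=3, w=0) -> B2->E, B1->F, B4->T; covered: B1=F, B2=E, B4=T
#3 (p=3, v=1, w=2) -> B2->E, B1->T, B3->T, B2->E, B1->T, B3->T, B2->S, B1->F, B4->F; covered: B1=T, B1=F, B2=S, B2=E, B3=T, B4=F
#4 (p=3, v=3, w=2) -> B2->E, B1->T, B3->T, B2->E, B1->T, B3->T, B2->S, B1->F, B4->F; covered: B1=T, B1=F, B2=S, B2=E, B3=T, B4=F
#5 (p=5, v=1, w=3) -> B2->E, B1->T, B3->F, B2->S, B1->F, B4->F; covered: B1=T, B1=F, B2=S, B2=E, B3=F, B4=F
#6 (p=6, v=3, w=3) -> B2->E, B1->T, B3->F, B2->S, B1->F, B4->F; covered: B1=T, B1=F, B2=S, B2=E, B3=F, B4=F
#7 (p=4, v=1, w=0) -> B2->E, B1->F, B4->T; covered: B1=F, B2=E, B4=T
#8 (p=4, v=2, w=1) -> B2->E, B1->F, B4->T; covered: B1=F, B2=E, B4=T
union over all inputs: B1=T, B1=F, B2=S, B2=E, B3=T, B3=F, B4=T, B4=F (8 outcomes)
no size-1 subset reaches all 8 outcomes (best union: 6/8)
no size-2 subset reaches all 8 outcomes (best union: 7/8)
at size 3, {1, 3, 5} reaches all 8 outcomes; every lexicographically earlier size-3 subset fails
Answer: 3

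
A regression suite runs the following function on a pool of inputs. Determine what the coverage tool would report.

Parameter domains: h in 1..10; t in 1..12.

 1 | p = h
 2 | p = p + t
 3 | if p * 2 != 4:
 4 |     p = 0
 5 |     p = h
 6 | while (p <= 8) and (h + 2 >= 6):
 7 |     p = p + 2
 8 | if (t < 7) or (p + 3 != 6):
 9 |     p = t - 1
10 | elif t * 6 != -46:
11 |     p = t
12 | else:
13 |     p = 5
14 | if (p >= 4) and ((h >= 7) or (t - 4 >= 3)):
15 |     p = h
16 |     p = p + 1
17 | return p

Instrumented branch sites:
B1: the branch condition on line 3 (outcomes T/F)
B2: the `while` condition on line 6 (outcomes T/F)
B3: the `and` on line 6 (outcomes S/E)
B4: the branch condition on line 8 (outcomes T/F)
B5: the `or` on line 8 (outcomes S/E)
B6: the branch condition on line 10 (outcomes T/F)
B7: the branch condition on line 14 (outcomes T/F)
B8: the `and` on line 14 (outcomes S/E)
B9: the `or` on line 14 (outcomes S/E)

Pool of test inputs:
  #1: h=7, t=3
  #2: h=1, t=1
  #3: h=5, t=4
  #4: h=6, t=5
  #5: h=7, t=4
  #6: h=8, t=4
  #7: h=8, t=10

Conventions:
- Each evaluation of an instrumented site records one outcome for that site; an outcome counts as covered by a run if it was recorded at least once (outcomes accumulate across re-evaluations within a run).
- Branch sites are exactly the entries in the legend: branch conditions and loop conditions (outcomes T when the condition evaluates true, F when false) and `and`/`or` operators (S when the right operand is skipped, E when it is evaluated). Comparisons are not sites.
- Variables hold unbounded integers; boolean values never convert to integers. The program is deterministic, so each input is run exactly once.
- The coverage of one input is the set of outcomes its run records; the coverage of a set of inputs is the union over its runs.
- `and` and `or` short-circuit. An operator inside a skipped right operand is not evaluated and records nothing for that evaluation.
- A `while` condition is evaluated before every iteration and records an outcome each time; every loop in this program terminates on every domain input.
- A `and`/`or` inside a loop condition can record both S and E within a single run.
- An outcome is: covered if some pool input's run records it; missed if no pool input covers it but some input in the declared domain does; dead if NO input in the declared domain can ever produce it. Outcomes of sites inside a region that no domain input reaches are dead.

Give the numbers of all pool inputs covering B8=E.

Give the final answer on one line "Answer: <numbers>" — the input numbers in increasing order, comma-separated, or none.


input #1 (h=7, t=3): misses B8=E
input #2 (h=1, t=1): misses B8=E
input #3 (h=5, t=4): misses B8=E
input #4 (h=6, t=5): covers B8=E
input #5 (h=7, t=4): misses B8=E
input #6 (h=8, t=4): misses B8=E
input #7 (h=8, t=10): covers B8=E
Answer: 4, 7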